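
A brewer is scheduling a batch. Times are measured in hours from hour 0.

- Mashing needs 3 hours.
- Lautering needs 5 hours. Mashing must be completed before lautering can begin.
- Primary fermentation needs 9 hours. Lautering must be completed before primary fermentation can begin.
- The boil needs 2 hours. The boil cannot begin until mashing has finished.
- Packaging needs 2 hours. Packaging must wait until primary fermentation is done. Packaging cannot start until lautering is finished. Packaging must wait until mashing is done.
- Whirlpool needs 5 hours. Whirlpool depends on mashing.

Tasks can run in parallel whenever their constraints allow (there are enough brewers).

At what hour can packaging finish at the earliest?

19

Nothing blocks mashing, so it runs from hour 0 to hour 3.
Lautering waits on mashing (finishes hour 3), so it starts at hour 3 and finishes at 3 + 5 = hour 8.
After lautering (finishes hour 8), primary fermentation can start at hour 8 and finishes at hour 17.
Packaging has to wait for primary fermentation (finishes hour 17); lautering (finishes hour 8); mashing (finishes hour 3). The latest of these is hour 17, so packaging runs hour 17 to 17 + 2 = hour 19.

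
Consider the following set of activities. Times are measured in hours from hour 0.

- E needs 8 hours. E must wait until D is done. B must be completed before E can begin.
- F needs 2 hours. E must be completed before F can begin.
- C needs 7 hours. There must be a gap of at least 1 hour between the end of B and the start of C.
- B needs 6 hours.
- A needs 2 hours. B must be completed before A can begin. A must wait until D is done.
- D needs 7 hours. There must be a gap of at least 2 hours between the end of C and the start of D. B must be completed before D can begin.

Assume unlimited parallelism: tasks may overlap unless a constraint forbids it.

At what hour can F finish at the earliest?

33

B has no prerequisites, so it starts at hour 0 and finishes at hour 6.
After B (finishes hour 6, plus 1-hour gap → hour 7), C can start at hour 7 and finishes at hour 14.
D needs all of C (finishes hour 14, plus 2-hour gap → hour 16); B (finishes hour 6). That puts its earliest start at hour 16; it finishes at 16 + 7 = hour 23.
For E: D (finishes hour 23); B (finishes hour 6). Taking the maximum gives a start of hour 23, and it finishes at 23 + 8 = hour 31.
F waits on E (finishes hour 31), so it starts at hour 31 and finishes at 31 + 2 = hour 33.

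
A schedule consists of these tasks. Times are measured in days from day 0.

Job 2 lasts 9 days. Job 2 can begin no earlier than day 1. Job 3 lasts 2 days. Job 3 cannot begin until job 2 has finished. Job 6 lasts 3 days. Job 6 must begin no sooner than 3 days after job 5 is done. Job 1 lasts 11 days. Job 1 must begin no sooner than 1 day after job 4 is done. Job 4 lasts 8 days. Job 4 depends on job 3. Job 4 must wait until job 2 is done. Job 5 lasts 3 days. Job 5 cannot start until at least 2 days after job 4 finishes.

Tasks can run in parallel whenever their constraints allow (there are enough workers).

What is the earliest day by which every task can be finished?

Job 2 cannot begin until its own release at day 1. It runs from day 1 to 1 + 9 = day 10.
After job 2 (finishes day 10), job 3 can start at day 10 and finishes at day 12.
Job 4 has to wait for job 3 (finishes day 12); job 2 (finishes day 10). The latest of these is day 12, so job 4 runs day 12 to 12 + 8 = day 20.
Job 5 cannot begin until job 4 (finishes day 20, plus 2-day gap → day 22). It runs from day 22 to 22 + 3 = day 25.
Job 6 waits on job 5 (finishes day 25, plus 3-day gap → day 28), so it starts at day 28 and finishes at 28 + 3 = day 31.
Job 1 cannot begin until job 4 (finishes day 20, plus 1-day gap → day 21). It runs from day 21 to 21 + 11 = day 32.
All tasks are finished once the last one completes. Finish times: Job 1 at 32, Job 2 at 10, Job 3 at 12, Job 4 at 20, Job 5 at 25, Job 6 at 31. The latest is day 32.

32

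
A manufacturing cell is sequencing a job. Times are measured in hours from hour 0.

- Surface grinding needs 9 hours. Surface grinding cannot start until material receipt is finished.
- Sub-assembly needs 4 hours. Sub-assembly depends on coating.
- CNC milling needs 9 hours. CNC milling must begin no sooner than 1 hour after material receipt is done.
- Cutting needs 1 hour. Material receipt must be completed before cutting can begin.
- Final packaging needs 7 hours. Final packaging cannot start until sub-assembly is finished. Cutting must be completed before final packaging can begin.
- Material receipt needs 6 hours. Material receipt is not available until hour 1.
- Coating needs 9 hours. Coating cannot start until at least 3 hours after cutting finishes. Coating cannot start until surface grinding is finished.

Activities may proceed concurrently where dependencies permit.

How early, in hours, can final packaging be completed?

36

Material receipt waits on its own release at hour 1, so it starts at hour 1 and finishes at 1 + 6 = hour 7.
After material receipt (finishes hour 7), surface grinding can start at hour 7 and finishes at hour 16.
Cutting cannot begin until material receipt (finishes hour 7). It runs from hour 7 to 7 + 1 = hour 8.
For coating: cutting (finishes hour 8, plus 3-hour gap → hour 11); surface grinding (finishes hour 16). Taking the maximum gives a start of hour 16, and it finishes at 16 + 9 = hour 25.
Sub-assembly waits on coating (finishes hour 25), so it starts at hour 25 and finishes at 25 + 4 = hour 29.
Final packaging needs all of sub-assembly (finishes hour 29); cutting (finishes hour 8). That puts its earliest start at hour 29; it finishes at 29 + 7 = hour 36.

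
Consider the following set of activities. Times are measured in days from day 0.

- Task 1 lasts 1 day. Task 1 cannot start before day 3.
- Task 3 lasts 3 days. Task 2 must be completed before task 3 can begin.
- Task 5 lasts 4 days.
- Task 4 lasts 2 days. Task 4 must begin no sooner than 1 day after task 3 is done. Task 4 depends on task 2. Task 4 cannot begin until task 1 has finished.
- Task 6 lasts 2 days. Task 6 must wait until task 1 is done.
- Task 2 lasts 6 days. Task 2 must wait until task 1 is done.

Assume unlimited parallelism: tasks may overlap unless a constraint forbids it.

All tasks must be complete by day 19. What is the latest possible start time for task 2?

Nothing follows task 4; the deadline of day 19 is its only limit. It must start by 19 − 2 = day 17.
Since task 4 (must start by day 17, minus 1-day gap → day 16) depends on it, task 3 must finish by day 16. Backing off its 3-day duration gives a latest start of day 13.
Task 2 has several dependents: task 3 (must start by day 13); task 4 (must start by day 17). The earliest of those limits is day 13, so task 2 must start by 13 − 6 = day 7.

7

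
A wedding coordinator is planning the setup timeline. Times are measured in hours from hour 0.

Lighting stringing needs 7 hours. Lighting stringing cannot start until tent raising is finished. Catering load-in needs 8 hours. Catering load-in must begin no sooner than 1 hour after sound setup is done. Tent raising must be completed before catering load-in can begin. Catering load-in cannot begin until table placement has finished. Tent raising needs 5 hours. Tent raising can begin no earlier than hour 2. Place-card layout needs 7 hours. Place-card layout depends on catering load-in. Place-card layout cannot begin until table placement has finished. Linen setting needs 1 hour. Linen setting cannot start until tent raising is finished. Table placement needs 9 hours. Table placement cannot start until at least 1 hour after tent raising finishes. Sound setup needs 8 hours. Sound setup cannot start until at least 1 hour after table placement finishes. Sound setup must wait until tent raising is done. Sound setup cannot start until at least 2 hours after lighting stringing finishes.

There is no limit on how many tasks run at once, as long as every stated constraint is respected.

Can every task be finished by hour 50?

Yes

Tent raising waits on its own release at hour 2, so it starts at hour 2 and finishes at 2 + 5 = hour 7.
After tent raising (finishes hour 7), lighting stringing can start at hour 7 and finishes at hour 14.
Linen setting waits on tent raising (finishes hour 7), so it starts at hour 7 and finishes at 7 + 1 = hour 8.
Table placement waits on tent raising (finishes hour 7, plus 1-hour gap → hour 8), so it starts at hour 8 and finishes at 8 + 9 = hour 17.
For sound setup: table placement (finishes hour 17, plus 1-hour gap → hour 18); tent raising (finishes hour 7); lighting stringing (finishes hour 14, plus 2-hour gap → hour 16). Taking the maximum gives a start of hour 18, and it finishes at 18 + 8 = hour 26.
Catering load-in needs all of sound setup (finishes hour 26, plus 1-hour gap → hour 27); tent raising (finishes hour 7); table placement (finishes hour 17). That puts its earliest start at hour 27; it finishes at 27 + 8 = hour 35.
For place-card layout: catering load-in (finishes hour 35); table placement (finishes hour 17). Taking the maximum gives a start of hour 35, and it finishes at 35 + 7 = hour 42.
Every task is finished by hour 42, which is no later than the deadline of 50, so the schedule is feasible.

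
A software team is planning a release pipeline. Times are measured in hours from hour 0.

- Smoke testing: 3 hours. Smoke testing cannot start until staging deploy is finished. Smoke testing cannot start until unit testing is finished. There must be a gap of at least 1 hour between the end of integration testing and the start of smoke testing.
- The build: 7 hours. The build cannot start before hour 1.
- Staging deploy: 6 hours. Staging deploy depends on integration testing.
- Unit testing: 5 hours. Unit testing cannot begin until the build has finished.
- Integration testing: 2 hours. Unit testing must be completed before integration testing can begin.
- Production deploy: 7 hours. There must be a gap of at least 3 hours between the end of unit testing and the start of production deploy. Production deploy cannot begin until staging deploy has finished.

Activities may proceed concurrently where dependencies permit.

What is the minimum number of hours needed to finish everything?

28

The build cannot begin until its own release at hour 1. It runs from hour 1 to 1 + 7 = hour 8.
After the build (finishes hour 8), unit testing can start at hour 8 and finishes at hour 13.
Integration testing waits on unit testing (finishes hour 13), so it starts at hour 13 and finishes at 13 + 2 = hour 15.
Staging deploy waits on integration testing (finishes hour 15), so it starts at hour 15 and finishes at 15 + 6 = hour 21.
For production deploy: unit testing (finishes hour 13, plus 3-hour gap → hour 16); staging deploy (finishes hour 21). Taking the maximum gives a start of hour 21, and it finishes at 21 + 7 = hour 28.
Smoke testing needs all of staging deploy (finishes hour 21); unit testing (finishes hour 13); integration testing (finishes hour 15, plus 1-hour gap → hour 16). That puts its earliest start at hour 21; it finishes at 21 + 3 = hour 24.
All tasks are finished once the last one completes. Finish times: The build at 8, Unit testing at 13, Integration testing at 15, Staging deploy at 21, Smoke testing at 24, Production deploy at 28. The latest is hour 28.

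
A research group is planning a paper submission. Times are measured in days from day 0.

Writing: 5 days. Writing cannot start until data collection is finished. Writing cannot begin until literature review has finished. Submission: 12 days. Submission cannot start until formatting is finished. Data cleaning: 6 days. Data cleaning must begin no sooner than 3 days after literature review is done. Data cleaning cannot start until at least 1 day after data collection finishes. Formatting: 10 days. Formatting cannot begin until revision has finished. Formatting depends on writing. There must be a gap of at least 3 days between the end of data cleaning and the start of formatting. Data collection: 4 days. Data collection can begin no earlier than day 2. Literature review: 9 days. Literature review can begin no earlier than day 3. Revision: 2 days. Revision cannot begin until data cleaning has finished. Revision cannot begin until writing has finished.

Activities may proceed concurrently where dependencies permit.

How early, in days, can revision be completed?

Data collection waits on its own release at day 2, so it starts at day 2 and finishes at 2 + 4 = day 6.
Literature review waits on its own release at day 3, so it starts at day 3 and finishes at 3 + 9 = day 12.
For writing: data collection (finishes day 6); literature review (finishes day 12). Taking the maximum gives a start of day 12, and it finishes at 12 + 5 = day 17.
For data cleaning: literature review (finishes day 12, plus 3-day gap → day 15); data collection (finishes day 6, plus 1-day gap → day 7). Taking the maximum gives a start of day 15, and it finishes at 15 + 6 = day 21.
Revision cannot start until data cleaning (finishes day 21); writing (finishes day 17). The controlling bound is day 21, so revision finishes at 21 + 2 = day 23.

23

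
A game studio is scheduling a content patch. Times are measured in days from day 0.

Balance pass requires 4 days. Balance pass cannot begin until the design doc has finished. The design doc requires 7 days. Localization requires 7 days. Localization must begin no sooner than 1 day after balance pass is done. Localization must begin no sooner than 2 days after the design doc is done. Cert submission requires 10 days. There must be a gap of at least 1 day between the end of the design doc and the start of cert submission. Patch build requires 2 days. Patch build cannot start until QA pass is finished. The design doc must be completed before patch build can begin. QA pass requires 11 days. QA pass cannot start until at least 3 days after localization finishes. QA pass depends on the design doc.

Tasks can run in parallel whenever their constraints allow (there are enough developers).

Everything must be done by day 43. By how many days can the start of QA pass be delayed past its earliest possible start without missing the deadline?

The design doc can start immediately at day 0; it finishes at day 7.
After the design doc (finishes day 7), balance pass can start at day 7 and finishes at day 11.
Localization cannot start until balance pass (finishes day 11, plus 1-day gap → day 12); the design doc (finishes day 7, plus 2-day gap → day 9). The controlling bound is day 12, so localization finishes at 12 + 7 = day 19.
QA pass cannot start until localization (finishes day 19, plus 3-day gap → day 22); the design doc (finishes day 7). The controlling bound is day 22, so QA pass finishes at 22 + 11 = day 33.

Working backward from the deadline:
To finish by day 43, patch build (duration 2) must start no later than day 41.
Since patch build (must start by day 41) depends on it, QA pass must finish by day 41. Backing off its 11-day duration gives a latest start of day 30.
So QA pass can start as early as day 22 and as late as day 30, giving 30 − 22 = 8 days of slack.

8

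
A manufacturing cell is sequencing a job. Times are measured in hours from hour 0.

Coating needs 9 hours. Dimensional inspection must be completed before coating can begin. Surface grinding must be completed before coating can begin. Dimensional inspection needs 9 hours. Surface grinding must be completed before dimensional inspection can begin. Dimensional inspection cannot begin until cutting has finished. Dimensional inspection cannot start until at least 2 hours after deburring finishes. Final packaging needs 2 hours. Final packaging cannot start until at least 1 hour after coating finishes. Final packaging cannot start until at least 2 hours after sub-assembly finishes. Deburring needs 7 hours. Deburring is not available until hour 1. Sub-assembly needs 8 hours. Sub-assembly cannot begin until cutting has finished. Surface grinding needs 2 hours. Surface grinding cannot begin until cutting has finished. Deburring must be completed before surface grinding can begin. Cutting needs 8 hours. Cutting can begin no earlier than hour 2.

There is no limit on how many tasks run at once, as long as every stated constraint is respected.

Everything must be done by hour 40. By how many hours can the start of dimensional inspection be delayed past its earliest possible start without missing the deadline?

Deburring cannot begin until its own release at hour 1. It runs from hour 1 to 1 + 7 = hour 8.
After its own release at hour 2, cutting can start at hour 2 and finishes at hour 10.
Surface grinding has to wait for cutting (finishes hour 10); deburring (finishes hour 8). The latest of these is hour 10, so surface grinding runs hour 10 to 10 + 2 = hour 12.
Dimensional inspection has to wait for surface grinding (finishes hour 12); cutting (finishes hour 10); deburring (finishes hour 8, plus 2-hour gap → hour 10). The latest of these is hour 12, so dimensional inspection runs hour 12 to 12 + 9 = hour 21.

Working backward from the deadline:
Final packaging has no dependents, so it just needs to finish by hour 40. Starting by 40 − 2 = hour 38 achieves that.
Coating feeds into final packaging (must start by hour 38, minus 1-hour gap → hour 37); so coating must finish by hour 37 and therefore start by hour 28.
Dimensional inspection must finish before coating (must start by hour 28). With a 9-hour duration, dimensional inspection must start by 28 − 9 = hour 19.
So dimensional inspection can start as early as hour 12 and as late as hour 19, giving 19 − 12 = 7 hours of slack.

7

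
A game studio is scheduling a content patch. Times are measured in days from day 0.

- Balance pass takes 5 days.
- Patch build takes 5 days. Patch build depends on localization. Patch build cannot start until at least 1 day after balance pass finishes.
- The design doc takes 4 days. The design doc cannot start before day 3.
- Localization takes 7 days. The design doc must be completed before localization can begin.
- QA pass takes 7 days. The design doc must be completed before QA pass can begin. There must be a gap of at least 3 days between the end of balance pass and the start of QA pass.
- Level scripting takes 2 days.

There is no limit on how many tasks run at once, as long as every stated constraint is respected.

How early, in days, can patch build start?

14

Balance pass has no prerequisites, so it starts at day 0 and finishes at day 5.
The design doc cannot begin until its own release at day 3. It runs from day 3 to 3 + 4 = day 7.
Localization cannot begin until the design doc (finishes day 7). It runs from day 7 to 7 + 7 = day 14.
Patch build waits on localization (finishes day 14); balance pass (finishes day 5, plus 1-day gap → day 6). The latest of these is day 14, which is the earliest patch build can start.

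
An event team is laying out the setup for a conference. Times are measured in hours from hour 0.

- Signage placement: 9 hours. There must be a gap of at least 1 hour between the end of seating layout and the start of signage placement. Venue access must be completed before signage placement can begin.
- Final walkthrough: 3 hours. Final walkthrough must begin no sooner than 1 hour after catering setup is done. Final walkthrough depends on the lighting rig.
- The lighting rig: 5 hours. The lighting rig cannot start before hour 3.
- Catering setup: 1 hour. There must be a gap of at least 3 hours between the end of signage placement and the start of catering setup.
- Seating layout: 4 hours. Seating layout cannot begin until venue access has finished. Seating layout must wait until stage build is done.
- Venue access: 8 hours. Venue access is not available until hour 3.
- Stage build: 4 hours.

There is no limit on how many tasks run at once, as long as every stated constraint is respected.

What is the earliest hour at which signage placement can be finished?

Stage build has no prerequisites, so it starts at hour 0 and finishes at hour 4.
Venue access waits on its own release at hour 3, so it starts at hour 3 and finishes at 3 + 8 = hour 11.
Seating layout needs all of venue access (finishes hour 11); stage build (finishes hour 4). That puts its earliest start at hour 11; it finishes at 11 + 4 = hour 15.
Signage placement cannot start until seating layout (finishes hour 15, plus 1-hour gap → hour 16); venue access (finishes hour 11). The controlling bound is hour 16, so signage placement finishes at 16 + 9 = hour 25.

25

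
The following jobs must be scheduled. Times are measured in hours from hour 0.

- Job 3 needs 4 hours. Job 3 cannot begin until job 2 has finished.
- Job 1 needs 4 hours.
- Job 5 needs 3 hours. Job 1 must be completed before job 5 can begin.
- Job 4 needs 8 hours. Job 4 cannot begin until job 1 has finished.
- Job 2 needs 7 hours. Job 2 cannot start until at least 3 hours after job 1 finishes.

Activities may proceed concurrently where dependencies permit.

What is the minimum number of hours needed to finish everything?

Nothing blocks job 1, so it runs from hour 0 to hour 4.
Job 5 cannot begin until job 1 (finishes hour 4). It runs from hour 4 to 4 + 3 = hour 7.
Job 4 waits on job 1 (finishes hour 4), so it starts at hour 4 and finishes at 4 + 8 = hour 12.
Job 2 waits on job 1 (finishes hour 4, plus 3-hour gap → hour 7), so it starts at hour 7 and finishes at 7 + 7 = hour 14.
Job 3 waits on job 2 (finishes hour 14), so it starts at hour 14 and finishes at 14 + 4 = hour 18.
All tasks are finished once the last one completes. Finish times: Job 1 at 4, Job 2 at 14, Job 3 at 18, Job 4 at 12, Job 5 at 7. The latest is hour 18.

18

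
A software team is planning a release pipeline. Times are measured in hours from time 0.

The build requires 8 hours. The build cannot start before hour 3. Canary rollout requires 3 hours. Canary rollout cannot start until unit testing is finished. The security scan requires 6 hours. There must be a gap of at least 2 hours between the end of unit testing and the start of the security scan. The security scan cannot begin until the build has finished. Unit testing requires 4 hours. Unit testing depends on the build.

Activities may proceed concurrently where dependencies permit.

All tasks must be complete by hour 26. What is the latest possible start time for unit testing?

Nothing follows the security scan; the deadline of hour 26 is its only limit. It must start by 26 − 6 = hour 20.
To finish by hour 26, canary rollout (duration 3) must start no later than hour 23.
Unit testing feeds the security scan (must start by hour 20, minus 2-hour gap → hour 18); canary rollout (must start by hour 23). Taking the minimum, unit testing must finish by hour 18 and start by 18 − 4 = hour 14.

14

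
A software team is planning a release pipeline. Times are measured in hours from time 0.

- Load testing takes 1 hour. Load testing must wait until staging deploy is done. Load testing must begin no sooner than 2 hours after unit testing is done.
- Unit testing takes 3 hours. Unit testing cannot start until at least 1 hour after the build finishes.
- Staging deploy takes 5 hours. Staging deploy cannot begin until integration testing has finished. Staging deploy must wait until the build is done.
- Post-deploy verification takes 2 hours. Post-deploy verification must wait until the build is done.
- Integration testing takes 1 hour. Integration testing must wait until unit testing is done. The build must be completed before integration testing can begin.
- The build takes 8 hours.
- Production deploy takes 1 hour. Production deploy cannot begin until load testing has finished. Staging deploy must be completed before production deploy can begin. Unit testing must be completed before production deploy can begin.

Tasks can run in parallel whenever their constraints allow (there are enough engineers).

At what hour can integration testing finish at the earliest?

Nothing blocks the build, so it runs from hour 0 to hour 8.
Unit testing cannot begin until the build (finishes hour 8, plus 1-hour gap → hour 9). It runs from hour 9 to 9 + 3 = hour 12.
For integration testing: unit testing (finishes hour 12); the build (finishes hour 8). Taking the maximum gives a start of hour 12, and it finishes at 12 + 1 = hour 13.

13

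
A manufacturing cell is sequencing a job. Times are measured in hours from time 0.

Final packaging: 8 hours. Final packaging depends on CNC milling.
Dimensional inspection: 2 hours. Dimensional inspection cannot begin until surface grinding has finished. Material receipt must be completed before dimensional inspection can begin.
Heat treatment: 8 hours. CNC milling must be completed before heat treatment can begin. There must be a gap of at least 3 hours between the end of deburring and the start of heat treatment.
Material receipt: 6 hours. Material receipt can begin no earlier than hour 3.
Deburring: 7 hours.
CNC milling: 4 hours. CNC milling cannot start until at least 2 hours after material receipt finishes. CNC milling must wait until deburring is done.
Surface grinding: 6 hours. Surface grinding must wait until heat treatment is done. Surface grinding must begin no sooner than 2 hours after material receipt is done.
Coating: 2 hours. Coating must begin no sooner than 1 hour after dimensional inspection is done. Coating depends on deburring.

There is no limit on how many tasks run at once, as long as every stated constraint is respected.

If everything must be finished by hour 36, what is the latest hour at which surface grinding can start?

To finish by hour 36, coating (duration 2) must start no later than hour 34.
Dimensional inspection feeds into coating (must start by hour 34, minus 1-hour gap → hour 33); so dimensional inspection must finish by hour 33 and therefore start by hour 31.
Surface grinding feeds into dimensional inspection (must start by hour 31); so surface grinding must finish by hour 31 and therefore start by hour 25.

25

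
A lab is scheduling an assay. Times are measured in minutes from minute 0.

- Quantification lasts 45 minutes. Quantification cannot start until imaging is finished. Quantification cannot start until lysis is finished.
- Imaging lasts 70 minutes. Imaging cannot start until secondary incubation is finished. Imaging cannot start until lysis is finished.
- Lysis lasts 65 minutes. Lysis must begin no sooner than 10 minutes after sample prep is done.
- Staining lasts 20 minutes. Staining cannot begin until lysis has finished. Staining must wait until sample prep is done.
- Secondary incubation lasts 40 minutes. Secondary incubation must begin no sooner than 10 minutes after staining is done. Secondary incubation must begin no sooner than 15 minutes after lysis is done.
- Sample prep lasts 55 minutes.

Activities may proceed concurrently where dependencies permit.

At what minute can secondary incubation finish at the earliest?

Sample prep has no prerequisites, so it starts at minute 0 and finishes at minute 55.
Lysis cannot begin until sample prep (finishes minute 55, plus 10-minute gap → minute 65). It runs from minute 65 to 65 + 65 = minute 130.
Staining has to wait for lysis (finishes minute 130); sample prep (finishes minute 55). The latest of these is minute 130, so staining runs minute 130 to 130 + 20 = minute 150.
For secondary incubation: staining (finishes minute 150, plus 10-minute gap → minute 160); lysis (finishes minute 130, plus 15-minute gap → minute 145). Taking the maximum gives a start of minute 160, and it finishes at 160 + 40 = minute 200.

200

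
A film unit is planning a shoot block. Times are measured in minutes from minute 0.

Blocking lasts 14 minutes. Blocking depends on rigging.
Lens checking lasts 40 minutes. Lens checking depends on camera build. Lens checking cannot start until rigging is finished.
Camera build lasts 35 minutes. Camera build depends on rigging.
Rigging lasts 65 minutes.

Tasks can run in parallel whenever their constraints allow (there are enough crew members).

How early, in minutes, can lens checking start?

Nothing blocks rigging, so it runs from minute 0 to minute 65.
Camera build cannot begin until rigging (finishes minute 65). It runs from minute 65 to 65 + 35 = minute 100.
Lens checking waits on camera build (finishes minute 100); rigging (finishes minute 65). The latest of these is minute 100, which is the earliest lens checking can start.

100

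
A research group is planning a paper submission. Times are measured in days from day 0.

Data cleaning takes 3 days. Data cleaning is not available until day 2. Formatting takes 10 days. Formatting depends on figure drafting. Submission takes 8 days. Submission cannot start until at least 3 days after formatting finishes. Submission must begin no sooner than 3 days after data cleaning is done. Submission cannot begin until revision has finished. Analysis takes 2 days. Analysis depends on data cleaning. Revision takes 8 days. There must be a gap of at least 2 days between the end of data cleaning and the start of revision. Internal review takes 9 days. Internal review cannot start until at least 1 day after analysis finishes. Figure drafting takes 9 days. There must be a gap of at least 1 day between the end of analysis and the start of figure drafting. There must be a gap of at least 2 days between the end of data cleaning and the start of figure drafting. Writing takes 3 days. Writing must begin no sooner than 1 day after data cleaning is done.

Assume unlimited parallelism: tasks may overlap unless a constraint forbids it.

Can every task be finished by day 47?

Yes

Data cleaning cannot begin until its own release at day 2. It runs from day 2 to 2 + 3 = day 5.
Revision waits on data cleaning (finishes day 5, plus 2-day gap → day 7), so it starts at day 7 and finishes at 7 + 8 = day 15.
Writing waits on data cleaning (finishes day 5, plus 1-day gap → day 6), so it starts at day 6 and finishes at 6 + 3 = day 9.
Analysis cannot begin until data cleaning (finishes day 5). It runs from day 5 to 5 + 2 = day 7.
After analysis (finishes day 7, plus 1-day gap → day 8), internal review can start at day 8 and finishes at day 17.
For figure drafting: analysis (finishes day 7, plus 1-day gap → day 8); data cleaning (finishes day 5, plus 2-day gap → day 7). Taking the maximum gives a start of day 8, and it finishes at 8 + 9 = day 17.
Formatting cannot begin until figure drafting (finishes day 17). It runs from day 17 to 17 + 10 = day 27.
For submission: formatting (finishes day 27, plus 3-day gap → day 30); data cleaning (finishes day 5, plus 3-day gap → day 8); revision (finishes day 15). Taking the maximum gives a start of day 30, and it finishes at 30 + 8 = day 38.
Every task is finished by day 38, which is no later than the deadline of 47, so the schedule is feasible.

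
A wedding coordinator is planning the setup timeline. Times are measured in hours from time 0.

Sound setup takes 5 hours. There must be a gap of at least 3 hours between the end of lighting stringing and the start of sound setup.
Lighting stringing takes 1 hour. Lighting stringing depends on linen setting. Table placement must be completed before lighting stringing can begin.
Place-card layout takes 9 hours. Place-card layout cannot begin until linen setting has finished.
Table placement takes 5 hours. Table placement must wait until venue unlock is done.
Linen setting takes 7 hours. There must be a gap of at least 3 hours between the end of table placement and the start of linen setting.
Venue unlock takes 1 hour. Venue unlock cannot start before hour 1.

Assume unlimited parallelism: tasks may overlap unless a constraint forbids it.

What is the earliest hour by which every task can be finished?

Venue unlock cannot begin until its own release at hour 1. It runs from hour 1 to 1 + 1 = hour 2.
Table placement waits on venue unlock (finishes hour 2), so it starts at hour 2 and finishes at 2 + 5 = hour 7.
After table placement (finishes hour 7, plus 3-hour gap → hour 10), linen setting can start at hour 10 and finishes at hour 17.
Place-card layout waits on linen setting (finishes hour 17), so it starts at hour 17 and finishes at 17 + 9 = hour 26.
Lighting stringing needs all of linen setting (finishes hour 17); table placement (finishes hour 7). That puts its earliest start at hour 17; it finishes at 17 + 1 = hour 18.
Sound setup cannot begin until lighting stringing (finishes hour 18, plus 3-hour gap → hour 21). It runs from hour 21 to 21 + 5 = hour 26.
All tasks are finished once the last one completes. Finish times: Venue unlock at 2, Table placement at 7, Linen setting at 17, Lighting stringing at 18, Sound setup at 26, Place-card layout at 26. The latest is hour 26.

26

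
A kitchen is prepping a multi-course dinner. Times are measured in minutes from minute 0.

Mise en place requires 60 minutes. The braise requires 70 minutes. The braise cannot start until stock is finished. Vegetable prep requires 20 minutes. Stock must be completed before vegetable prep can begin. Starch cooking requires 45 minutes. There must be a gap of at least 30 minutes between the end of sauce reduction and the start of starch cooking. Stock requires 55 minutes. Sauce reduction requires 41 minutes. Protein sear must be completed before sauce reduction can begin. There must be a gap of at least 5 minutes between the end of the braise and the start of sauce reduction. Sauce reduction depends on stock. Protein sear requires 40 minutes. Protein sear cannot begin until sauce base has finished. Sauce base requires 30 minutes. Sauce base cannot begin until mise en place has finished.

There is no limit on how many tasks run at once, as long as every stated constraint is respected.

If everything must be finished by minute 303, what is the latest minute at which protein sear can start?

147

Starch cooking has no dependents, so it just needs to finish by minute 303. Starting by 303 − 45 = minute 258 achieves that.
Sauce reduction feeds into starch cooking (must start by minute 258, minus 30-minute gap → minute 228); so sauce reduction must finish by minute 228 and therefore start by minute 187.
Protein sear has to be done before sauce reduction (must start by minute 187). That means finishing by minute 187, i.e. starting by 187 − 40 = minute 147.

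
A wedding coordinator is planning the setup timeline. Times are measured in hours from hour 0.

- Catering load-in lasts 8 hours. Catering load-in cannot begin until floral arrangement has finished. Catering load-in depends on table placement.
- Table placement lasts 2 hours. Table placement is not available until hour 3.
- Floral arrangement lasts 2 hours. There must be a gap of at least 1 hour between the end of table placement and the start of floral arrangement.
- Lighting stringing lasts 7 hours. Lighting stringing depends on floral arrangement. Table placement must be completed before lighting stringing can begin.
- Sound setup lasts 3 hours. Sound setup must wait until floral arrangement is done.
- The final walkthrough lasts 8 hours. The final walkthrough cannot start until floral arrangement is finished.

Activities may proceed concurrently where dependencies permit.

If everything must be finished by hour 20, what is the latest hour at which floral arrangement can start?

10

Lighting stringing has no dependents, so it just needs to finish by hour 20. Starting by 20 − 7 = hour 13 achieves that.
To finish by hour 20, sound setup (duration 3) must start no later than hour 17.
Catering load-in must finish by hour 20; it takes 8 hours, so it must start by 20 − 8 = hour 12.
The final walkthrough has no dependents, so it just needs to finish by hour 20. Starting by 20 − 8 = hour 12 achieves that.
For floral arrangement: lighting stringing (must start by hour 13); sound setup (must start by hour 17); catering load-in (must start by hour 12); the final walkthrough (must start by hour 12). The most restrictive is hour 12; with a 2-hour duration, floral arrangement must start by hour 10.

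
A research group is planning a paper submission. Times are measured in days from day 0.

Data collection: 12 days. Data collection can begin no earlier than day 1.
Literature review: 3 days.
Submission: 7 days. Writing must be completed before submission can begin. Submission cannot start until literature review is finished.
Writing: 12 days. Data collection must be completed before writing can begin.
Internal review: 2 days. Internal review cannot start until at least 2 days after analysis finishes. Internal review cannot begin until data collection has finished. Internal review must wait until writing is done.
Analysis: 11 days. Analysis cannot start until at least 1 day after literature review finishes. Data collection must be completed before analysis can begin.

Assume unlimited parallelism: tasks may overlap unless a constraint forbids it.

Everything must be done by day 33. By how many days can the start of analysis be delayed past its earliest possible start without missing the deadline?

5

Data collection cannot begin until its own release at day 1. It runs from day 1 to 1 + 12 = day 13.
Nothing blocks literature review, so it runs from day 0 to day 3.
For analysis: literature review (finishes day 3, plus 1-day gap → day 4); data collection (finishes day 13). Taking the maximum gives a start of day 13, and it finishes at 13 + 11 = day 24.

Working backward from the deadline:
Internal review has no dependents, so it just needs to finish by day 33. Starting by 33 − 2 = day 31 achieves that.
Analysis must finish before internal review (must start by day 31, minus 2-day gap → day 29). With an 11-day duration, analysis must start by 29 − 11 = day 18.
So analysis can start as early as day 13 and as late as day 18, giving 18 − 13 = 5 days of slack.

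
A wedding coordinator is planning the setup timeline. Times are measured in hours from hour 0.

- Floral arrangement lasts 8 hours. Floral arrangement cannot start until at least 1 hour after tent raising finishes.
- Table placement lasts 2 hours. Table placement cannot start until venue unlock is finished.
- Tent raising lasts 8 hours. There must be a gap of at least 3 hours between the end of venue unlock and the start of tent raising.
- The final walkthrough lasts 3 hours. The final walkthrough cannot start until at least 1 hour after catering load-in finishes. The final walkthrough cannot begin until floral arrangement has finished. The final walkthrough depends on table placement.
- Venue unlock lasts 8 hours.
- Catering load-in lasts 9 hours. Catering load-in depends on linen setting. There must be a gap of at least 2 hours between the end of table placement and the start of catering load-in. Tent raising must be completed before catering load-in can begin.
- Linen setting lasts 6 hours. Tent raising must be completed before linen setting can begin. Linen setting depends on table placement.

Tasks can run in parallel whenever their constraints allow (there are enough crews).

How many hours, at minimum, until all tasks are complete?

38

Nothing blocks venue unlock, so it runs from hour 0 to hour 8.
Table placement cannot begin until venue unlock (finishes hour 8). It runs from hour 8 to 8 + 2 = hour 10.
Tent raising cannot begin until venue unlock (finishes hour 8, plus 3-hour gap → hour 11). It runs from hour 11 to 11 + 8 = hour 19.
Floral arrangement waits on tent raising (finishes hour 19, plus 1-hour gap → hour 20), so it starts at hour 20 and finishes at 20 + 8 = hour 28.
For linen setting: tent raising (finishes hour 19); table placement (finishes hour 10). Taking the maximum gives a start of hour 19, and it finishes at 19 + 6 = hour 25.
Catering load-in has to wait for linen setting (finishes hour 25); table placement (finishes hour 10, plus 2-hour gap → hour 12); tent raising (finishes hour 19). The latest of these is hour 25, so catering load-in runs hour 25 to 25 + 9 = hour 34.
The final walkthrough cannot start until catering load-in (finishes hour 34, plus 1-hour gap → hour 35); floral arrangement (finishes hour 28); table placement (finishes hour 10). The controlling bound is hour 35, so the final walkthrough finishes at 35 + 3 = hour 38.
All tasks are finished once the last one completes. Finish times: Venue unlock at 8, Tent raising at 19, Table placement at 10, Linen setting at 25, Floral arrangement at 28, Catering load-in at 34, The final walkthrough at 38. The latest is hour 38.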